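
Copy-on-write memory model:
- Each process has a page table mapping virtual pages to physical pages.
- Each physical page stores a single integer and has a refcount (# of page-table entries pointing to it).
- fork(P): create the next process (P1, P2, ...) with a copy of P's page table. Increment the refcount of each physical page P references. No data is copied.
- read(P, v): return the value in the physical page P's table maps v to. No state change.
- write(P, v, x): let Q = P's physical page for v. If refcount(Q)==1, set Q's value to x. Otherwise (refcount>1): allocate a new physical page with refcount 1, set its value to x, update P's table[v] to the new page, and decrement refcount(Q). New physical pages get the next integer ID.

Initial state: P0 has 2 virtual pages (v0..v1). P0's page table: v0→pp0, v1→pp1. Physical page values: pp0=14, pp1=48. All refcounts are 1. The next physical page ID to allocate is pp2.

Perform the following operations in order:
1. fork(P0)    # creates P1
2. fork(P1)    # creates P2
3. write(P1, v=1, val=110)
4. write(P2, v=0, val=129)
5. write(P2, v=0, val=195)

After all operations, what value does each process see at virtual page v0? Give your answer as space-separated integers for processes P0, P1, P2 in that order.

Op 1: fork(P0) -> P1. 2 ppages; refcounts: pp0:2 pp1:2
Op 2: fork(P1) -> P2. 2 ppages; refcounts: pp0:3 pp1:3
Op 3: write(P1, v1, 110). refcount(pp1)=3>1 -> COPY to pp2. 3 ppages; refcounts: pp0:3 pp1:2 pp2:1
Op 4: write(P2, v0, 129). refcount(pp0)=3>1 -> COPY to pp3. 4 ppages; refcounts: pp0:2 pp1:2 pp2:1 pp3:1
Op 5: write(P2, v0, 195). refcount(pp3)=1 -> write in place. 4 ppages; refcounts: pp0:2 pp1:2 pp2:1 pp3:1
P0: v0 -> pp0 = 14
P1: v0 -> pp0 = 14
P2: v0 -> pp3 = 195

Answer: 14 14 195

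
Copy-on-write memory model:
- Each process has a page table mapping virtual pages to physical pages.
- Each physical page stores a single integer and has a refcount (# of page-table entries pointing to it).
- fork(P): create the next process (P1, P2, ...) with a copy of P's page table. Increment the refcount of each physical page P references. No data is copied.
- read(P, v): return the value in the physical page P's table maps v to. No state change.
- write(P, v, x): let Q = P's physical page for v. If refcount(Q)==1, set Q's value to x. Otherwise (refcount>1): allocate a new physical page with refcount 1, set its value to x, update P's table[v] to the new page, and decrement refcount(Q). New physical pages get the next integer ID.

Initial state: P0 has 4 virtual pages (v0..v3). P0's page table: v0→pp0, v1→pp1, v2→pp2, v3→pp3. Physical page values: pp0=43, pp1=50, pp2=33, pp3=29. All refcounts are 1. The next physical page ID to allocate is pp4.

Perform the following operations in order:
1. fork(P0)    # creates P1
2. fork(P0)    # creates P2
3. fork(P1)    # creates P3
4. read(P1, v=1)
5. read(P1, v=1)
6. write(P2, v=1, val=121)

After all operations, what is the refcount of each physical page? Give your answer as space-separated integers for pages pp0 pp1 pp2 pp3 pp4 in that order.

Answer: 4 3 4 4 1

Derivation:
Op 1: fork(P0) -> P1. 4 ppages; refcounts: pp0:2 pp1:2 pp2:2 pp3:2
Op 2: fork(P0) -> P2. 4 ppages; refcounts: pp0:3 pp1:3 pp2:3 pp3:3
Op 3: fork(P1) -> P3. 4 ppages; refcounts: pp0:4 pp1:4 pp2:4 pp3:4
Op 4: read(P1, v1) -> 50. No state change.
Op 5: read(P1, v1) -> 50. No state change.
Op 6: write(P2, v1, 121). refcount(pp1)=4>1 -> COPY to pp4. 5 ppages; refcounts: pp0:4 pp1:3 pp2:4 pp3:4 pp4:1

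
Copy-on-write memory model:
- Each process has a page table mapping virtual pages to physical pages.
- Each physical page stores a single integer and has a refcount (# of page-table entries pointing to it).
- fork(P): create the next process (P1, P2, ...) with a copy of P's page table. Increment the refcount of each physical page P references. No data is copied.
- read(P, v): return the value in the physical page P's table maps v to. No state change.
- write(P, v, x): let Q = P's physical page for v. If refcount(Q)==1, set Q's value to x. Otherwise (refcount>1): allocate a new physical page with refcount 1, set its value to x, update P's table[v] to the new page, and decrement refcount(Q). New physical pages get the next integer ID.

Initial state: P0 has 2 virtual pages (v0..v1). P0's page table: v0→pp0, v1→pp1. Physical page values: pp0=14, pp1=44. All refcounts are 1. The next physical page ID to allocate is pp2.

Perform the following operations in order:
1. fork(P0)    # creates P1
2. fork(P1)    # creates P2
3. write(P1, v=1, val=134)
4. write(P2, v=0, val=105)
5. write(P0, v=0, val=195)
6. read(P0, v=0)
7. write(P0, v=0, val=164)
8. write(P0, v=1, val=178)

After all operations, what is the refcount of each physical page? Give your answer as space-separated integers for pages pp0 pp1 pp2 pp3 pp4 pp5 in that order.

Op 1: fork(P0) -> P1. 2 ppages; refcounts: pp0:2 pp1:2
Op 2: fork(P1) -> P2. 2 ppages; refcounts: pp0:3 pp1:3
Op 3: write(P1, v1, 134). refcount(pp1)=3>1 -> COPY to pp2. 3 ppages; refcounts: pp0:3 pp1:2 pp2:1
Op 4: write(P2, v0, 105). refcount(pp0)=3>1 -> COPY to pp3. 4 ppages; refcounts: pp0:2 pp1:2 pp2:1 pp3:1
Op 5: write(P0, v0, 195). refcount(pp0)=2>1 -> COPY to pp4. 5 ppages; refcounts: pp0:1 pp1:2 pp2:1 pp3:1 pp4:1
Op 6: read(P0, v0) -> 195. No state change.
Op 7: write(P0, v0, 164). refcount(pp4)=1 -> write in place. 5 ppages; refcounts: pp0:1 pp1:2 pp2:1 pp3:1 pp4:1
Op 8: write(P0, v1, 178). refcount(pp1)=2>1 -> COPY to pp5. 6 ppages; refcounts: pp0:1 pp1:1 pp2:1 pp3:1 pp4:1 pp5:1

Answer: 1 1 1 1 1 1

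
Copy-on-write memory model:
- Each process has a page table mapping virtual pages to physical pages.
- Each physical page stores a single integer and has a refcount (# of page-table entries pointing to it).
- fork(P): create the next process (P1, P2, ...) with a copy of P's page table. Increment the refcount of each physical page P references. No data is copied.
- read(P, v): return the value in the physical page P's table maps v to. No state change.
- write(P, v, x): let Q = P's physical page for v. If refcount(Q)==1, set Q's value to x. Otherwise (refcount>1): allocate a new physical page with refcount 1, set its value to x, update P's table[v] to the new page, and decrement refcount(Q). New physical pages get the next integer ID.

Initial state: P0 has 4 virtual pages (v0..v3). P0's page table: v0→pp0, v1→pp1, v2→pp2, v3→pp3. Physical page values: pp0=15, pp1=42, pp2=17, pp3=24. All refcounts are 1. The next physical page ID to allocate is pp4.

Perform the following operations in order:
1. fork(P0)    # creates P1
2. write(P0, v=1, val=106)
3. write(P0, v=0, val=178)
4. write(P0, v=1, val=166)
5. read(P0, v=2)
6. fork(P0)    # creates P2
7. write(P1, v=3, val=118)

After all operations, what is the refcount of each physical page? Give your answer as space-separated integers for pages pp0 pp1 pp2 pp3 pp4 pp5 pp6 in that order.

Op 1: fork(P0) -> P1. 4 ppages; refcounts: pp0:2 pp1:2 pp2:2 pp3:2
Op 2: write(P0, v1, 106). refcount(pp1)=2>1 -> COPY to pp4. 5 ppages; refcounts: pp0:2 pp1:1 pp2:2 pp3:2 pp4:1
Op 3: write(P0, v0, 178). refcount(pp0)=2>1 -> COPY to pp5. 6 ppages; refcounts: pp0:1 pp1:1 pp2:2 pp3:2 pp4:1 pp5:1
Op 4: write(P0, v1, 166). refcount(pp4)=1 -> write in place. 6 ppages; refcounts: pp0:1 pp1:1 pp2:2 pp3:2 pp4:1 pp5:1
Op 5: read(P0, v2) -> 17. No state change.
Op 6: fork(P0) -> P2. 6 ppages; refcounts: pp0:1 pp1:1 pp2:3 pp3:3 pp4:2 pp5:2
Op 7: write(P1, v3, 118). refcount(pp3)=3>1 -> COPY to pp6. 7 ppages; refcounts: pp0:1 pp1:1 pp2:3 pp3:2 pp4:2 pp5:2 pp6:1

Answer: 1 1 3 2 2 2 1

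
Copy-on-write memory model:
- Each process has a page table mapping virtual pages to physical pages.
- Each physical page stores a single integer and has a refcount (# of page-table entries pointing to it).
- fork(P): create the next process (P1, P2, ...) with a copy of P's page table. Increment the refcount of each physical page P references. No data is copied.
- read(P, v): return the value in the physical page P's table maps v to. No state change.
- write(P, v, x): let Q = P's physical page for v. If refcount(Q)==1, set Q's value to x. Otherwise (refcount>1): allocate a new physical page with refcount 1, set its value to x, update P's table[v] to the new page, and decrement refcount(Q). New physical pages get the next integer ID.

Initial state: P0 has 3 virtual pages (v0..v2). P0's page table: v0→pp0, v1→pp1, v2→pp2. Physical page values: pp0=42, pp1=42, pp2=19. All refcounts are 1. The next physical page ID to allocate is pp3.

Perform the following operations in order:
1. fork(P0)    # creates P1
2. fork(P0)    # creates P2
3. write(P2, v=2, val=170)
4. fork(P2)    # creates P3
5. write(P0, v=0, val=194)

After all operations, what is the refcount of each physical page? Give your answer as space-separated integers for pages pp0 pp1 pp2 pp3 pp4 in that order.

Op 1: fork(P0) -> P1. 3 ppages; refcounts: pp0:2 pp1:2 pp2:2
Op 2: fork(P0) -> P2. 3 ppages; refcounts: pp0:3 pp1:3 pp2:3
Op 3: write(P2, v2, 170). refcount(pp2)=3>1 -> COPY to pp3. 4 ppages; refcounts: pp0:3 pp1:3 pp2:2 pp3:1
Op 4: fork(P2) -> P3. 4 ppages; refcounts: pp0:4 pp1:4 pp2:2 pp3:2
Op 5: write(P0, v0, 194). refcount(pp0)=4>1 -> COPY to pp4. 5 ppages; refcounts: pp0:3 pp1:4 pp2:2 pp3:2 pp4:1

Answer: 3 4 2 2 1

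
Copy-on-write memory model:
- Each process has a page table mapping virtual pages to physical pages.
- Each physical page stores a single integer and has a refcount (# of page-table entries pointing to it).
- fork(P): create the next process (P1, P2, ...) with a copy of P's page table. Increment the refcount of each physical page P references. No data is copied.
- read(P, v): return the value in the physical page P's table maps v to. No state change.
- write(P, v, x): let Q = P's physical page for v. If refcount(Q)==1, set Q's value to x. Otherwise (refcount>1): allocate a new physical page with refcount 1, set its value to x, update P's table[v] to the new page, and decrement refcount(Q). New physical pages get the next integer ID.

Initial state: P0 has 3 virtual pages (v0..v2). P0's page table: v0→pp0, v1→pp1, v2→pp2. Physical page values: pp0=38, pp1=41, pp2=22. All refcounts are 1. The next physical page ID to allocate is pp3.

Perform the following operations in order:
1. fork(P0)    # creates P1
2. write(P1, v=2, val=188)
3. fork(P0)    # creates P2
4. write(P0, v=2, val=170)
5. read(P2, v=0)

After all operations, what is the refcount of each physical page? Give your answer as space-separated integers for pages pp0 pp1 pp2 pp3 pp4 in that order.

Op 1: fork(P0) -> P1. 3 ppages; refcounts: pp0:2 pp1:2 pp2:2
Op 2: write(P1, v2, 188). refcount(pp2)=2>1 -> COPY to pp3. 4 ppages; refcounts: pp0:2 pp1:2 pp2:1 pp3:1
Op 3: fork(P0) -> P2. 4 ppages; refcounts: pp0:3 pp1:3 pp2:2 pp3:1
Op 4: write(P0, v2, 170). refcount(pp2)=2>1 -> COPY to pp4. 5 ppages; refcounts: pp0:3 pp1:3 pp2:1 pp3:1 pp4:1
Op 5: read(P2, v0) -> 38. No state change.

Answer: 3 3 1 1 1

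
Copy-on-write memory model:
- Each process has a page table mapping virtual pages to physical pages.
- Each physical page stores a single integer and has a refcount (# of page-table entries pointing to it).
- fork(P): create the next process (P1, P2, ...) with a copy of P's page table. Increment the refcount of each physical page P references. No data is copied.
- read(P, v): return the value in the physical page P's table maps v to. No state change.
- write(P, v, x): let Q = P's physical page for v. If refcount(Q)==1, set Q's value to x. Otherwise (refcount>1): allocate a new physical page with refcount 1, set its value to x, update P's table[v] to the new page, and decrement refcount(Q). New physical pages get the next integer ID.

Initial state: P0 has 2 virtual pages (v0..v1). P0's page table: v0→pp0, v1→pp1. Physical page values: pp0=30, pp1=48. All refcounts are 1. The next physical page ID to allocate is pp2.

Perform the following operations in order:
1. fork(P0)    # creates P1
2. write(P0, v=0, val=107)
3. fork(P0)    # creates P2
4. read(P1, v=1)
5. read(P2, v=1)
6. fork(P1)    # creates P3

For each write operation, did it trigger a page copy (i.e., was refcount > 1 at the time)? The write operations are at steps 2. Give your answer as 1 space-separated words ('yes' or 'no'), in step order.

Op 1: fork(P0) -> P1. 2 ppages; refcounts: pp0:2 pp1:2
Op 2: write(P0, v0, 107). refcount(pp0)=2>1 -> COPY to pp2. 3 ppages; refcounts: pp0:1 pp1:2 pp2:1
Op 3: fork(P0) -> P2. 3 ppages; refcounts: pp0:1 pp1:3 pp2:2
Op 4: read(P1, v1) -> 48. No state change.
Op 5: read(P2, v1) -> 48. No state change.
Op 6: fork(P1) -> P3. 3 ppages; refcounts: pp0:2 pp1:4 pp2:2

yes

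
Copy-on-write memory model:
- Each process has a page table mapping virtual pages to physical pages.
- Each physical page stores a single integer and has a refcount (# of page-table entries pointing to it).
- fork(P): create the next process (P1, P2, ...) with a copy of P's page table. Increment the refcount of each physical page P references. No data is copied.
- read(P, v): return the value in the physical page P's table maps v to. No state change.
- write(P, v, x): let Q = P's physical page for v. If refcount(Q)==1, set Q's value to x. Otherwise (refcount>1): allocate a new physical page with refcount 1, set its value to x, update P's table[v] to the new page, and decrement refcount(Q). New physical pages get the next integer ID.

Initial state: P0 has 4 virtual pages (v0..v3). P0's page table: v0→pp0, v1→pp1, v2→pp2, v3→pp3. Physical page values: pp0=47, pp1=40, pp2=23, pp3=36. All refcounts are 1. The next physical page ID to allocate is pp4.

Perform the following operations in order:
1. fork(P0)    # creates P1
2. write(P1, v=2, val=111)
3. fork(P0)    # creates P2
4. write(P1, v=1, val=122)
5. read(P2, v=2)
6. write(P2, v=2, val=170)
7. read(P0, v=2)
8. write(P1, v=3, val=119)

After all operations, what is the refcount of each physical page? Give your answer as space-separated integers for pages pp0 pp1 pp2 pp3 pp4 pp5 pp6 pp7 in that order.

Op 1: fork(P0) -> P1. 4 ppages; refcounts: pp0:2 pp1:2 pp2:2 pp3:2
Op 2: write(P1, v2, 111). refcount(pp2)=2>1 -> COPY to pp4. 5 ppages; refcounts: pp0:2 pp1:2 pp2:1 pp3:2 pp4:1
Op 3: fork(P0) -> P2. 5 ppages; refcounts: pp0:3 pp1:3 pp2:2 pp3:3 pp4:1
Op 4: write(P1, v1, 122). refcount(pp1)=3>1 -> COPY to pp5. 6 ppages; refcounts: pp0:3 pp1:2 pp2:2 pp3:3 pp4:1 pp5:1
Op 5: read(P2, v2) -> 23. No state change.
Op 6: write(P2, v2, 170). refcount(pp2)=2>1 -> COPY to pp6. 7 ppages; refcounts: pp0:3 pp1:2 pp2:1 pp3:3 pp4:1 pp5:1 pp6:1
Op 7: read(P0, v2) -> 23. No state change.
Op 8: write(P1, v3, 119). refcount(pp3)=3>1 -> COPY to pp7. 8 ppages; refcounts: pp0:3 pp1:2 pp2:1 pp3:2 pp4:1 pp5:1 pp6:1 pp7:1

Answer: 3 2 1 2 1 1 1 1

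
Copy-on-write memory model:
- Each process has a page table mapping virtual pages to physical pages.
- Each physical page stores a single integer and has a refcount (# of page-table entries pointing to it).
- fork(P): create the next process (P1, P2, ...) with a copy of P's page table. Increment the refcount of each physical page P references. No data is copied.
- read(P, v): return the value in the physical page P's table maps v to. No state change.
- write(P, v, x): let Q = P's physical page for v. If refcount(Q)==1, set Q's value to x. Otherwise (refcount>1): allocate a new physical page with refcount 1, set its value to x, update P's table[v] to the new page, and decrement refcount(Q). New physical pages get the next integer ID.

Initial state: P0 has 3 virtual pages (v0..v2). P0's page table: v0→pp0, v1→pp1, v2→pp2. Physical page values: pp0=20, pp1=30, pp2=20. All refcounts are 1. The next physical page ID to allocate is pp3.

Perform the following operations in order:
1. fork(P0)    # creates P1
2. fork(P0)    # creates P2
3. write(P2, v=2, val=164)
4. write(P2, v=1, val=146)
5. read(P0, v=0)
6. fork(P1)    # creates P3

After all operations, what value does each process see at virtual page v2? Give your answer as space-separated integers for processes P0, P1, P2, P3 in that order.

Op 1: fork(P0) -> P1. 3 ppages; refcounts: pp0:2 pp1:2 pp2:2
Op 2: fork(P0) -> P2. 3 ppages; refcounts: pp0:3 pp1:3 pp2:3
Op 3: write(P2, v2, 164). refcount(pp2)=3>1 -> COPY to pp3. 4 ppages; refcounts: pp0:3 pp1:3 pp2:2 pp3:1
Op 4: write(P2, v1, 146). refcount(pp1)=3>1 -> COPY to pp4. 5 ppages; refcounts: pp0:3 pp1:2 pp2:2 pp3:1 pp4:1
Op 5: read(P0, v0) -> 20. No state change.
Op 6: fork(P1) -> P3. 5 ppages; refcounts: pp0:4 pp1:3 pp2:3 pp3:1 pp4:1
P0: v2 -> pp2 = 20
P1: v2 -> pp2 = 20
P2: v2 -> pp3 = 164
P3: v2 -> pp2 = 20

Answer: 20 20 164 20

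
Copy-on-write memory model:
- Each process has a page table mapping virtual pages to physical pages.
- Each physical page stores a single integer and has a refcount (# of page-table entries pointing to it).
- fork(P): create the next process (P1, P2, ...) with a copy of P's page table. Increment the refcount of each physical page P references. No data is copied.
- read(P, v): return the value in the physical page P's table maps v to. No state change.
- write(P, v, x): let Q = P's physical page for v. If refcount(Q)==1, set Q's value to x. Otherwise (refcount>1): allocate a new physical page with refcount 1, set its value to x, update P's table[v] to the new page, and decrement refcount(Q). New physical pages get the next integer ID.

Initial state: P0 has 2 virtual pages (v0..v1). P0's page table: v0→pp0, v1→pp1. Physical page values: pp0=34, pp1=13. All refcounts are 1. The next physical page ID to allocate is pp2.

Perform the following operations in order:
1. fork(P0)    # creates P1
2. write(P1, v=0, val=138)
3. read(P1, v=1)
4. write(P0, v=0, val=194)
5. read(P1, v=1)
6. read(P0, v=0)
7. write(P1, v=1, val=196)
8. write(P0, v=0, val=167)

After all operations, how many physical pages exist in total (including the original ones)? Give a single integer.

Op 1: fork(P0) -> P1. 2 ppages; refcounts: pp0:2 pp1:2
Op 2: write(P1, v0, 138). refcount(pp0)=2>1 -> COPY to pp2. 3 ppages; refcounts: pp0:1 pp1:2 pp2:1
Op 3: read(P1, v1) -> 13. No state change.
Op 4: write(P0, v0, 194). refcount(pp0)=1 -> write in place. 3 ppages; refcounts: pp0:1 pp1:2 pp2:1
Op 5: read(P1, v1) -> 13. No state change.
Op 6: read(P0, v0) -> 194. No state change.
Op 7: write(P1, v1, 196). refcount(pp1)=2>1 -> COPY to pp3. 4 ppages; refcounts: pp0:1 pp1:1 pp2:1 pp3:1
Op 8: write(P0, v0, 167). refcount(pp0)=1 -> write in place. 4 ppages; refcounts: pp0:1 pp1:1 pp2:1 pp3:1

Answer: 4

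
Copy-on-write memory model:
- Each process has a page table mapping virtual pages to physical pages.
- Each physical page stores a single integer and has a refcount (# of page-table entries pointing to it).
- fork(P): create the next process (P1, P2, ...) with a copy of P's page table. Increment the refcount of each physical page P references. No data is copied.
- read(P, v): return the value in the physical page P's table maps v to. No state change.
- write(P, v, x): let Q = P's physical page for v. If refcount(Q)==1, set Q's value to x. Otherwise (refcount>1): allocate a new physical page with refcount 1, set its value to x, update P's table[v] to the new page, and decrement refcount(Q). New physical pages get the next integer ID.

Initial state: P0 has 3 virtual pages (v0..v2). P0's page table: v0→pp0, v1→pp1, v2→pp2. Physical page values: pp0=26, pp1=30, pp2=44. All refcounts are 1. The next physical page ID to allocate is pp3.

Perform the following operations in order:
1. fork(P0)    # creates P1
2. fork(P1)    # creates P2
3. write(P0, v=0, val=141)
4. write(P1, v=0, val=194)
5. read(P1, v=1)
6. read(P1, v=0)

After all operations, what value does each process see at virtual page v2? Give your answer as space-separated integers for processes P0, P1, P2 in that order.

Op 1: fork(P0) -> P1. 3 ppages; refcounts: pp0:2 pp1:2 pp2:2
Op 2: fork(P1) -> P2. 3 ppages; refcounts: pp0:3 pp1:3 pp2:3
Op 3: write(P0, v0, 141). refcount(pp0)=3>1 -> COPY to pp3. 4 ppages; refcounts: pp0:2 pp1:3 pp2:3 pp3:1
Op 4: write(P1, v0, 194). refcount(pp0)=2>1 -> COPY to pp4. 5 ppages; refcounts: pp0:1 pp1:3 pp2:3 pp3:1 pp4:1
Op 5: read(P1, v1) -> 30. No state change.
Op 6: read(P1, v0) -> 194. No state change.
P0: v2 -> pp2 = 44
P1: v2 -> pp2 = 44
P2: v2 -> pp2 = 44

Answer: 44 44 44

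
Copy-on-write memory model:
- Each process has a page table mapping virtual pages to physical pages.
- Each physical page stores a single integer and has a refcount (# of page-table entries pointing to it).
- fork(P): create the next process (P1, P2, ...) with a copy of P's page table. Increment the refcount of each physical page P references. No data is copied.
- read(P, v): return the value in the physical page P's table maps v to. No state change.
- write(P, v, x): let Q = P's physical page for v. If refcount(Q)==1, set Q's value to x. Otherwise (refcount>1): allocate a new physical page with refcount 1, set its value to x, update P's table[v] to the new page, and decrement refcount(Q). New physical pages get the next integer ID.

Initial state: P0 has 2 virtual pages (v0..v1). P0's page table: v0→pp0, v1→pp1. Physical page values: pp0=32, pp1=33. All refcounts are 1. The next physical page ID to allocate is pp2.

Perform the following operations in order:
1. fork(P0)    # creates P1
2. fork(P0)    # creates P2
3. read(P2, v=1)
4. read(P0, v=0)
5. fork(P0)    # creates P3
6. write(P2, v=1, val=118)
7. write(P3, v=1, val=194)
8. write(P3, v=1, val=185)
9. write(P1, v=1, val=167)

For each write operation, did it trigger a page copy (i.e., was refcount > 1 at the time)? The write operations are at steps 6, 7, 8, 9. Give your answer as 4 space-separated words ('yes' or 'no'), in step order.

Op 1: fork(P0) -> P1. 2 ppages; refcounts: pp0:2 pp1:2
Op 2: fork(P0) -> P2. 2 ppages; refcounts: pp0:3 pp1:3
Op 3: read(P2, v1) -> 33. No state change.
Op 4: read(P0, v0) -> 32. No state change.
Op 5: fork(P0) -> P3. 2 ppages; refcounts: pp0:4 pp1:4
Op 6: write(P2, v1, 118). refcount(pp1)=4>1 -> COPY to pp2. 3 ppages; refcounts: pp0:4 pp1:3 pp2:1
Op 7: write(P3, v1, 194). refcount(pp1)=3>1 -> COPY to pp3. 4 ppages; refcounts: pp0:4 pp1:2 pp2:1 pp3:1
Op 8: write(P3, v1, 185). refcount(pp3)=1 -> write in place. 4 ppages; refcounts: pp0:4 pp1:2 pp2:1 pp3:1
Op 9: write(P1, v1, 167). refcount(pp1)=2>1 -> COPY to pp4. 5 ppages; refcounts: pp0:4 pp1:1 pp2:1 pp3:1 pp4:1

yes yes no yes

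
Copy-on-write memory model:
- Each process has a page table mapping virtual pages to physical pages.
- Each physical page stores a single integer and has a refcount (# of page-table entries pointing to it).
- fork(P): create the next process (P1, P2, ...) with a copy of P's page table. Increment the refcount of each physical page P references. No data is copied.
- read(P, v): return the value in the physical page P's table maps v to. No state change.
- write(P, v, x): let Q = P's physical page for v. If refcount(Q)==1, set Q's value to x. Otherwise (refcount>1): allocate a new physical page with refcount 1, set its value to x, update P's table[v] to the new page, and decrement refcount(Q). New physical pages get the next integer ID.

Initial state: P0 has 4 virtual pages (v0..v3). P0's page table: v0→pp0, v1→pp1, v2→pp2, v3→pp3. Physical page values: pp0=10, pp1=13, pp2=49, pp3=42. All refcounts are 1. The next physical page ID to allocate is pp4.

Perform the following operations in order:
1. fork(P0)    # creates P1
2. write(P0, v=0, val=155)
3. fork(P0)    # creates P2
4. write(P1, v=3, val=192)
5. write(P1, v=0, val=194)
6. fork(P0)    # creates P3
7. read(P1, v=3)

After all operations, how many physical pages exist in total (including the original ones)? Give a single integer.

Op 1: fork(P0) -> P1. 4 ppages; refcounts: pp0:2 pp1:2 pp2:2 pp3:2
Op 2: write(P0, v0, 155). refcount(pp0)=2>1 -> COPY to pp4. 5 ppages; refcounts: pp0:1 pp1:2 pp2:2 pp3:2 pp4:1
Op 3: fork(P0) -> P2. 5 ppages; refcounts: pp0:1 pp1:3 pp2:3 pp3:3 pp4:2
Op 4: write(P1, v3, 192). refcount(pp3)=3>1 -> COPY to pp5. 6 ppages; refcounts: pp0:1 pp1:3 pp2:3 pp3:2 pp4:2 pp5:1
Op 5: write(P1, v0, 194). refcount(pp0)=1 -> write in place. 6 ppages; refcounts: pp0:1 pp1:3 pp2:3 pp3:2 pp4:2 pp5:1
Op 6: fork(P0) -> P3. 6 ppages; refcounts: pp0:1 pp1:4 pp2:4 pp3:3 pp4:3 pp5:1
Op 7: read(P1, v3) -> 192. No state change.

Answer: 6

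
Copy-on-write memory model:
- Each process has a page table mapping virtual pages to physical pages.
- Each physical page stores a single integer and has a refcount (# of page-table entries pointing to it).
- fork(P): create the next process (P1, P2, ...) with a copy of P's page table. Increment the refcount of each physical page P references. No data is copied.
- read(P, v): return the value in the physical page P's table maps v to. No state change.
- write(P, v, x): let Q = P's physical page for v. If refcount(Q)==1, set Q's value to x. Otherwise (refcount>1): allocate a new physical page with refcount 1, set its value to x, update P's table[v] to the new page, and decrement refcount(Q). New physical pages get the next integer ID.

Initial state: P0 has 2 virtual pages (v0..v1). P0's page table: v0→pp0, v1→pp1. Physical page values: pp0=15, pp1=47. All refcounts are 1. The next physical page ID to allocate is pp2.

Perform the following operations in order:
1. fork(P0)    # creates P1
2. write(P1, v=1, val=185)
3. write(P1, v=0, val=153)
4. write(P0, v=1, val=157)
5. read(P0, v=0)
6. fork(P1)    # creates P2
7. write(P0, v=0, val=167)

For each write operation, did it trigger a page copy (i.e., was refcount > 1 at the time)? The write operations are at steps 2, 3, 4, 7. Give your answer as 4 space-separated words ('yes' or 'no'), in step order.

Op 1: fork(P0) -> P1. 2 ppages; refcounts: pp0:2 pp1:2
Op 2: write(P1, v1, 185). refcount(pp1)=2>1 -> COPY to pp2. 3 ppages; refcounts: pp0:2 pp1:1 pp2:1
Op 3: write(P1, v0, 153). refcount(pp0)=2>1 -> COPY to pp3. 4 ppages; refcounts: pp0:1 pp1:1 pp2:1 pp3:1
Op 4: write(P0, v1, 157). refcount(pp1)=1 -> write in place. 4 ppages; refcounts: pp0:1 pp1:1 pp2:1 pp3:1
Op 5: read(P0, v0) -> 15. No state change.
Op 6: fork(P1) -> P2. 4 ppages; refcounts: pp0:1 pp1:1 pp2:2 pp3:2
Op 7: write(P0, v0, 167). refcount(pp0)=1 -> write in place. 4 ppages; refcounts: pp0:1 pp1:1 pp2:2 pp3:2

yes yes no no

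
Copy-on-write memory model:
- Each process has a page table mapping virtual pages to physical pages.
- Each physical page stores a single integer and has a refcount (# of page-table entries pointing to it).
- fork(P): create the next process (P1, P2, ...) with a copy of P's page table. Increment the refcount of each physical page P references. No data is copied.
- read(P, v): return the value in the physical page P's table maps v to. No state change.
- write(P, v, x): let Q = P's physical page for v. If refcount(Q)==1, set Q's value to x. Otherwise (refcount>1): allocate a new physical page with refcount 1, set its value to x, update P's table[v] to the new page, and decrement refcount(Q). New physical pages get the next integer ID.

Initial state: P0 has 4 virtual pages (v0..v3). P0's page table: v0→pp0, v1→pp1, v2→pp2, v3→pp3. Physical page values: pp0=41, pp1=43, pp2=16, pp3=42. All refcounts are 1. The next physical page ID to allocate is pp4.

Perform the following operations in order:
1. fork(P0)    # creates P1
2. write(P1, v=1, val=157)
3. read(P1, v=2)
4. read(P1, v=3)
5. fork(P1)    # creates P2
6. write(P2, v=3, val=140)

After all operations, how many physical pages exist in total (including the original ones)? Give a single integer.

Answer: 6

Derivation:
Op 1: fork(P0) -> P1. 4 ppages; refcounts: pp0:2 pp1:2 pp2:2 pp3:2
Op 2: write(P1, v1, 157). refcount(pp1)=2>1 -> COPY to pp4. 5 ppages; refcounts: pp0:2 pp1:1 pp2:2 pp3:2 pp4:1
Op 3: read(P1, v2) -> 16. No state change.
Op 4: read(P1, v3) -> 42. No state change.
Op 5: fork(P1) -> P2. 5 ppages; refcounts: pp0:3 pp1:1 pp2:3 pp3:3 pp4:2
Op 6: write(P2, v3, 140). refcount(pp3)=3>1 -> COPY to pp5. 6 ppages; refcounts: pp0:3 pp1:1 pp2:3 pp3:2 pp4:2 pp5:1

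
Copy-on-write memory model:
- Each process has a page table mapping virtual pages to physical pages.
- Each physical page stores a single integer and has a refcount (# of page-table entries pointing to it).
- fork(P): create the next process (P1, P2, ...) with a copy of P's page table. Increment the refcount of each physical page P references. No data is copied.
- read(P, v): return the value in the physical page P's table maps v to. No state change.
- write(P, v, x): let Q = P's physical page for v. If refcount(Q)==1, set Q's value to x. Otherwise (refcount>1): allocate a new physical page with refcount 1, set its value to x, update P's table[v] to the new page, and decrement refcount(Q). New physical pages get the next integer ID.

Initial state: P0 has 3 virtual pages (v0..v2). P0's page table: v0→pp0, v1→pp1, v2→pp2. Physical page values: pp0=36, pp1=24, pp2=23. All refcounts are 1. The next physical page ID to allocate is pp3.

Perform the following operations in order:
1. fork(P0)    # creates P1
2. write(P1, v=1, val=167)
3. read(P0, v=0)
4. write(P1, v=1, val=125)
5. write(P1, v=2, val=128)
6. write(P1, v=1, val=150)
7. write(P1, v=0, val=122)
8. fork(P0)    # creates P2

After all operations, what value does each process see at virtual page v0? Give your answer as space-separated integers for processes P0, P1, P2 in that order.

Answer: 36 122 36

Derivation:
Op 1: fork(P0) -> P1. 3 ppages; refcounts: pp0:2 pp1:2 pp2:2
Op 2: write(P1, v1, 167). refcount(pp1)=2>1 -> COPY to pp3. 4 ppages; refcounts: pp0:2 pp1:1 pp2:2 pp3:1
Op 3: read(P0, v0) -> 36. No state change.
Op 4: write(P1, v1, 125). refcount(pp3)=1 -> write in place. 4 ppages; refcounts: pp0:2 pp1:1 pp2:2 pp3:1
Op 5: write(P1, v2, 128). refcount(pp2)=2>1 -> COPY to pp4. 5 ppages; refcounts: pp0:2 pp1:1 pp2:1 pp3:1 pp4:1
Op 6: write(P1, v1, 150). refcount(pp3)=1 -> write in place. 5 ppages; refcounts: pp0:2 pp1:1 pp2:1 pp3:1 pp4:1
Op 7: write(P1, v0, 122). refcount(pp0)=2>1 -> COPY to pp5. 6 ppages; refcounts: pp0:1 pp1:1 pp2:1 pp3:1 pp4:1 pp5:1
Op 8: fork(P0) -> P2. 6 ppages; refcounts: pp0:2 pp1:2 pp2:2 pp3:1 pp4:1 pp5:1
P0: v0 -> pp0 = 36
P1: v0 -> pp5 = 122
P2: v0 -> pp0 = 36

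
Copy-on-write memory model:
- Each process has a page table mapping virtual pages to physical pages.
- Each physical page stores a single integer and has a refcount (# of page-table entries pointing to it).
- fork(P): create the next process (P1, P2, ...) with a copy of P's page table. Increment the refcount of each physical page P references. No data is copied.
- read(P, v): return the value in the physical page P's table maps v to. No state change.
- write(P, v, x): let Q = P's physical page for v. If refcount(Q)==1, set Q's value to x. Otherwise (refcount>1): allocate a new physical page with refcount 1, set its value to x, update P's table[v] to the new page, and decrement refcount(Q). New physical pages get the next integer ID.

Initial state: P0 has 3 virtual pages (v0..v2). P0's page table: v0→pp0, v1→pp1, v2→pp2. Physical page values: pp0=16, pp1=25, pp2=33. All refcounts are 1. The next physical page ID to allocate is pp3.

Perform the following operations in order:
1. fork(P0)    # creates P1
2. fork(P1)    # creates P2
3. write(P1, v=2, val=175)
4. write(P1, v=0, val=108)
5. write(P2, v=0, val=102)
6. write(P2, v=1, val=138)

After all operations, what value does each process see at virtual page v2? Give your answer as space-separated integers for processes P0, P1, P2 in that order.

Answer: 33 175 33

Derivation:
Op 1: fork(P0) -> P1. 3 ppages; refcounts: pp0:2 pp1:2 pp2:2
Op 2: fork(P1) -> P2. 3 ppages; refcounts: pp0:3 pp1:3 pp2:3
Op 3: write(P1, v2, 175). refcount(pp2)=3>1 -> COPY to pp3. 4 ppages; refcounts: pp0:3 pp1:3 pp2:2 pp3:1
Op 4: write(P1, v0, 108). refcount(pp0)=3>1 -> COPY to pp4. 5 ppages; refcounts: pp0:2 pp1:3 pp2:2 pp3:1 pp4:1
Op 5: write(P2, v0, 102). refcount(pp0)=2>1 -> COPY to pp5. 6 ppages; refcounts: pp0:1 pp1:3 pp2:2 pp3:1 pp4:1 pp5:1
Op 6: write(P2, v1, 138). refcount(pp1)=3>1 -> COPY to pp6. 7 ppages; refcounts: pp0:1 pp1:2 pp2:2 pp3:1 pp4:1 pp5:1 pp6:1
P0: v2 -> pp2 = 33
P1: v2 -> pp3 = 175
P2: v2 -> pp2 = 33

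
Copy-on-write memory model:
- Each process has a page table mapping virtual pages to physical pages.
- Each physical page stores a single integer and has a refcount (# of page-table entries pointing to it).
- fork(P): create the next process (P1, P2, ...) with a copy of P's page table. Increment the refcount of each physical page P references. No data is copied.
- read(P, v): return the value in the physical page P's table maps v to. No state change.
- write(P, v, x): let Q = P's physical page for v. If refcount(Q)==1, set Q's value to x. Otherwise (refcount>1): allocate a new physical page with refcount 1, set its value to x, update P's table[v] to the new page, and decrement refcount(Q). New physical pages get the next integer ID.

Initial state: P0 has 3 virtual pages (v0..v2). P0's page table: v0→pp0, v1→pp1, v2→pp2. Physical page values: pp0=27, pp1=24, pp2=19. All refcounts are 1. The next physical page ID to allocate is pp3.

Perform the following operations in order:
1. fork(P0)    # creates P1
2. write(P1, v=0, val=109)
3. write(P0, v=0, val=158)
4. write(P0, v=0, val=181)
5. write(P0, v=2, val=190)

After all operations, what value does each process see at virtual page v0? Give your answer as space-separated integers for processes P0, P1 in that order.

Answer: 181 109

Derivation:
Op 1: fork(P0) -> P1. 3 ppages; refcounts: pp0:2 pp1:2 pp2:2
Op 2: write(P1, v0, 109). refcount(pp0)=2>1 -> COPY to pp3. 4 ppages; refcounts: pp0:1 pp1:2 pp2:2 pp3:1
Op 3: write(P0, v0, 158). refcount(pp0)=1 -> write in place. 4 ppages; refcounts: pp0:1 pp1:2 pp2:2 pp3:1
Op 4: write(P0, v0, 181). refcount(pp0)=1 -> write in place. 4 ppages; refcounts: pp0:1 pp1:2 pp2:2 pp3:1
Op 5: write(P0, v2, 190). refcount(pp2)=2>1 -> COPY to pp4. 5 ppages; refcounts: pp0:1 pp1:2 pp2:1 pp3:1 pp4:1
P0: v0 -> pp0 = 181
P1: v0 -> pp3 = 109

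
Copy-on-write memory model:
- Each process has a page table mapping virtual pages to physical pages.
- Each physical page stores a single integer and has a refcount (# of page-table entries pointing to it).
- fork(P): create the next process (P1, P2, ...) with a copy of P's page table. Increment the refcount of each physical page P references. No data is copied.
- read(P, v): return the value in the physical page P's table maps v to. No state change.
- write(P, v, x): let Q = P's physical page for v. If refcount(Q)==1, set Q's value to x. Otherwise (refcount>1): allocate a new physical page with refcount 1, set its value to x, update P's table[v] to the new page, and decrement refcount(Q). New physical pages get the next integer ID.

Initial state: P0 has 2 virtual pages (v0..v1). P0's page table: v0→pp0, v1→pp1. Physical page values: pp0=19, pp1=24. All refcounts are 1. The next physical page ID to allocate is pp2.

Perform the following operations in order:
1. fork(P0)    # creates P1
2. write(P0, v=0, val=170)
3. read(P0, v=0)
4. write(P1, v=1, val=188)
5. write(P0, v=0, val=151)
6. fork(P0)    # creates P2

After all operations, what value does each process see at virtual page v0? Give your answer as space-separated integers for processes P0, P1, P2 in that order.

Answer: 151 19 151

Derivation:
Op 1: fork(P0) -> P1. 2 ppages; refcounts: pp0:2 pp1:2
Op 2: write(P0, v0, 170). refcount(pp0)=2>1 -> COPY to pp2. 3 ppages; refcounts: pp0:1 pp1:2 pp2:1
Op 3: read(P0, v0) -> 170. No state change.
Op 4: write(P1, v1, 188). refcount(pp1)=2>1 -> COPY to pp3. 4 ppages; refcounts: pp0:1 pp1:1 pp2:1 pp3:1
Op 5: write(P0, v0, 151). refcount(pp2)=1 -> write in place. 4 ppages; refcounts: pp0:1 pp1:1 pp2:1 pp3:1
Op 6: fork(P0) -> P2. 4 ppages; refcounts: pp0:1 pp1:2 pp2:2 pp3:1
P0: v0 -> pp2 = 151
P1: v0 -> pp0 = 19
P2: v0 -> pp2 = 151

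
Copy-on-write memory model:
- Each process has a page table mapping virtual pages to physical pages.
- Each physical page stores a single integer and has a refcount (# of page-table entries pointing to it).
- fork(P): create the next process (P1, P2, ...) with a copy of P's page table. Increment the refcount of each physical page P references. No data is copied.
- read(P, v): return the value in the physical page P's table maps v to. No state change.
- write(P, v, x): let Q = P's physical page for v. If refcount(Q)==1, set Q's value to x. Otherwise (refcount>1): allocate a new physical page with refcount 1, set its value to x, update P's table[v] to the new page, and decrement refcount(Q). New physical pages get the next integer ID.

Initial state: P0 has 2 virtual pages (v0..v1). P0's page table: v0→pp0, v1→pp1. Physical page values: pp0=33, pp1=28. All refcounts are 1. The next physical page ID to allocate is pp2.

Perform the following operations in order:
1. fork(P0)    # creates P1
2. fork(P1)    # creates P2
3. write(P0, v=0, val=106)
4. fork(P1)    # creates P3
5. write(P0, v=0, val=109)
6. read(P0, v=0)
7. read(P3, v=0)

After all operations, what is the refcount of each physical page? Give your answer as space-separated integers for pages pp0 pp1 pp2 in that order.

Answer: 3 4 1

Derivation:
Op 1: fork(P0) -> P1. 2 ppages; refcounts: pp0:2 pp1:2
Op 2: fork(P1) -> P2. 2 ppages; refcounts: pp0:3 pp1:3
Op 3: write(P0, v0, 106). refcount(pp0)=3>1 -> COPY to pp2. 3 ppages; refcounts: pp0:2 pp1:3 pp2:1
Op 4: fork(P1) -> P3. 3 ppages; refcounts: pp0:3 pp1:4 pp2:1
Op 5: write(P0, v0, 109). refcount(pp2)=1 -> write in place. 3 ppages; refcounts: pp0:3 pp1:4 pp2:1
Op 6: read(P0, v0) -> 109. No state change.
Op 7: read(P3, v0) -> 33. No state change.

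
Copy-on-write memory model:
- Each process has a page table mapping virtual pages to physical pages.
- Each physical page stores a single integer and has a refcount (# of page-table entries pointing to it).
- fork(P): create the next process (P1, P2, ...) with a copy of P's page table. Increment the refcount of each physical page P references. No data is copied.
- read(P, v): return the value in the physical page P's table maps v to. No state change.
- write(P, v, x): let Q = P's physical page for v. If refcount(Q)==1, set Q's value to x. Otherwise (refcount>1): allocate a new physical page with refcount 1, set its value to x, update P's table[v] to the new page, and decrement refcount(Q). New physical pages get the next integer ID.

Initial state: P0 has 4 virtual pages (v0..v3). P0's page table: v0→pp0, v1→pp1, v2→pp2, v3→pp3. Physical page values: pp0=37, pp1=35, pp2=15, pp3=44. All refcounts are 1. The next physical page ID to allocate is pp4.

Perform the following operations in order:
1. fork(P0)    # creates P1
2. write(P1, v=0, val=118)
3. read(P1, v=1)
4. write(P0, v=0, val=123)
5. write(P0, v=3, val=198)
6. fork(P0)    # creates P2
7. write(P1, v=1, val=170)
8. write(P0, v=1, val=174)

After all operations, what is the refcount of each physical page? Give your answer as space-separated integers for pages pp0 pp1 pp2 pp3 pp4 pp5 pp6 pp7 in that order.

Answer: 2 1 3 1 1 2 1 1

Derivation:
Op 1: fork(P0) -> P1. 4 ppages; refcounts: pp0:2 pp1:2 pp2:2 pp3:2
Op 2: write(P1, v0, 118). refcount(pp0)=2>1 -> COPY to pp4. 5 ppages; refcounts: pp0:1 pp1:2 pp2:2 pp3:2 pp4:1
Op 3: read(P1, v1) -> 35. No state change.
Op 4: write(P0, v0, 123). refcount(pp0)=1 -> write in place. 5 ppages; refcounts: pp0:1 pp1:2 pp2:2 pp3:2 pp4:1
Op 5: write(P0, v3, 198). refcount(pp3)=2>1 -> COPY to pp5. 6 ppages; refcounts: pp0:1 pp1:2 pp2:2 pp3:1 pp4:1 pp5:1
Op 6: fork(P0) -> P2. 6 ppages; refcounts: pp0:2 pp1:3 pp2:3 pp3:1 pp4:1 pp5:2
Op 7: write(P1, v1, 170). refcount(pp1)=3>1 -> COPY to pp6. 7 ppages; refcounts: pp0:2 pp1:2 pp2:3 pp3:1 pp4:1 pp5:2 pp6:1
Op 8: write(P0, v1, 174). refcount(pp1)=2>1 -> COPY to pp7. 8 ppages; refcounts: pp0:2 pp1:1 pp2:3 pp3:1 pp4:1 pp5:2 pp6:1 pp7:1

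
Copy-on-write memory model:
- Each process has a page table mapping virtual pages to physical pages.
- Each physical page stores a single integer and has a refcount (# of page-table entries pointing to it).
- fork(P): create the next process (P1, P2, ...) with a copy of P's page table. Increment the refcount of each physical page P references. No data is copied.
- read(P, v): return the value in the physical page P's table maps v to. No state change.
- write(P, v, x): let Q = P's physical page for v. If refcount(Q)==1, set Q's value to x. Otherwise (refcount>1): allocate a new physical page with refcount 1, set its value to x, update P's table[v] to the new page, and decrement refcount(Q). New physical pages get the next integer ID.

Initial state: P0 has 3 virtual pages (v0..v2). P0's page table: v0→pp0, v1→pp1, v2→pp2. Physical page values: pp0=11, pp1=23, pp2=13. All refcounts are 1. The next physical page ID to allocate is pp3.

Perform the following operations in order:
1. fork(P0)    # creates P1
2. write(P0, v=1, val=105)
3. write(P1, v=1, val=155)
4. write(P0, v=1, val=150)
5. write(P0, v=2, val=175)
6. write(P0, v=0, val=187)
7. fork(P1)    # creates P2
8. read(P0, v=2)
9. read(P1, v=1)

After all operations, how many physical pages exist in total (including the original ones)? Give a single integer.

Op 1: fork(P0) -> P1. 3 ppages; refcounts: pp0:2 pp1:2 pp2:2
Op 2: write(P0, v1, 105). refcount(pp1)=2>1 -> COPY to pp3. 4 ppages; refcounts: pp0:2 pp1:1 pp2:2 pp3:1
Op 3: write(P1, v1, 155). refcount(pp1)=1 -> write in place. 4 ppages; refcounts: pp0:2 pp1:1 pp2:2 pp3:1
Op 4: write(P0, v1, 150). refcount(pp3)=1 -> write in place. 4 ppages; refcounts: pp0:2 pp1:1 pp2:2 pp3:1
Op 5: write(P0, v2, 175). refcount(pp2)=2>1 -> COPY to pp4. 5 ppages; refcounts: pp0:2 pp1:1 pp2:1 pp3:1 pp4:1
Op 6: write(P0, v0, 187). refcount(pp0)=2>1 -> COPY to pp5. 6 ppages; refcounts: pp0:1 pp1:1 pp2:1 pp3:1 pp4:1 pp5:1
Op 7: fork(P1) -> P2. 6 ppages; refcounts: pp0:2 pp1:2 pp2:2 pp3:1 pp4:1 pp5:1
Op 8: read(P0, v2) -> 175. No state change.
Op 9: read(P1, v1) -> 155. No state change.

Answer: 6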